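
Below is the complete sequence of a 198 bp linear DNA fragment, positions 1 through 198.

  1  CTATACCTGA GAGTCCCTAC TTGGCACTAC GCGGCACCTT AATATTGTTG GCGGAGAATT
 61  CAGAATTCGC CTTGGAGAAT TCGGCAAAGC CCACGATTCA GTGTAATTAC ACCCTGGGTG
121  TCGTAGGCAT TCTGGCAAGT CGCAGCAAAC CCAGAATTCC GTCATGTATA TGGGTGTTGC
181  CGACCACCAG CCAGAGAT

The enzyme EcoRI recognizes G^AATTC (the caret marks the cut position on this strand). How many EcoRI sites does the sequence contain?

GAATTC occurs starting at positions 56, 63, 77, 154.
EcoRI cuts at 4 sites.

4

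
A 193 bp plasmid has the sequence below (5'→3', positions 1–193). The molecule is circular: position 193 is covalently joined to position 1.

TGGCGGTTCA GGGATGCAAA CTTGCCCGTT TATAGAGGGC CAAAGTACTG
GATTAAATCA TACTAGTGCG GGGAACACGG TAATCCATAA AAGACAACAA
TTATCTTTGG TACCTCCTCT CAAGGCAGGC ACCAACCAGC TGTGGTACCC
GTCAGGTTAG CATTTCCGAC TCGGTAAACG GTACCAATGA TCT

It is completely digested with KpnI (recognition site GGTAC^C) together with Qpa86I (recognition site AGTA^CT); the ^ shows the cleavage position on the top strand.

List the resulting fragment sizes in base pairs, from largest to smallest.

KpnI sites (GGTACC) start at positions 109, 144, 180.
KpnI cuts after base 5 of each site (before the last base), so after positions 113, 148, 184.
The Qpa86I site (AGTACT) starts at position 44.
Qpa86I cuts after base 4 of each site, so after position 47.
Combined cut positions: 47, 113, 148, 184.
Circular molecule, 4 cuts → 4 fragments:
  48–113 → 66 bp
  114–148 → 35 bp
  149–184 → 36 bp
  185–193 then 1–47 → 9 + 47 = 56 bp
Sorted largest to smallest: 66, 56, 36, 35 bp.

66, 56, 36, 35 bp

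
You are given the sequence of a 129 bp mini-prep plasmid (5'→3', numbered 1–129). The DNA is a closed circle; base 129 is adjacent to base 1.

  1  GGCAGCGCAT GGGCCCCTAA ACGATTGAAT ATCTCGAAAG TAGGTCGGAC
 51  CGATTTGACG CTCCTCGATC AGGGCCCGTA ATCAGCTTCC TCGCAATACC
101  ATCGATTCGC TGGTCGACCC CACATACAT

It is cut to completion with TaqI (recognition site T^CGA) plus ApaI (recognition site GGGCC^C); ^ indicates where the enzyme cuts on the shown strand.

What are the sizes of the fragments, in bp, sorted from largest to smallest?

31, 30, 26, 19, 12, 11 bp

TaqI sites (TCGA) start at positions 34, 65, 102, 114.
TaqI cuts after the first base of each site, so after positions 34, 65, 102, 114.
ApaI sites (GGGCCC) start at positions 11, 72.
ApaI cuts after base 5 of each site (before the last base), so after positions 15, 76.
Combined cut positions: 15, 34, 65, 76, 102, 114.
Circular molecule, 6 cuts → 6 fragments:
  16–34 → 19 bp
  35–65 → 31 bp
  66–76 → 11 bp
  77–102 → 26 bp
  103–114 → 12 bp
  115–129 then 1–15 → 15 + 15 = 30 bp
Sorted largest to smallest: 31, 30, 26, 19, 12, 11 bp.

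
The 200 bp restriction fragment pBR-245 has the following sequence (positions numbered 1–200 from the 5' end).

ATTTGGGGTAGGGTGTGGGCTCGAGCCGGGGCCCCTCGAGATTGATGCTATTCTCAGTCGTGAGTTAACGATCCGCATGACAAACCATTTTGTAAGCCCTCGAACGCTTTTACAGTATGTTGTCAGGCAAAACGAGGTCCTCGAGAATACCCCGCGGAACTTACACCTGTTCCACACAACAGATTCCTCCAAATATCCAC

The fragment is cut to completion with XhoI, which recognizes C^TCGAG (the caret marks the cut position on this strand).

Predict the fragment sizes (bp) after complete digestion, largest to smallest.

XhoI sites (CTCGAG) start at positions 20, 35, 140.
XhoI cuts after the first base of each site, so after positions 20, 35, 140.
Linear molecule, 3 cuts → 4 fragments:
  1–20 → 20 bp
  21–35 → 15 bp
  36–140 → 105 bp
  141–200 → 60 bp
Sorted largest to smallest: 105, 60, 20, 15 bp.

105, 60, 20, 15 bp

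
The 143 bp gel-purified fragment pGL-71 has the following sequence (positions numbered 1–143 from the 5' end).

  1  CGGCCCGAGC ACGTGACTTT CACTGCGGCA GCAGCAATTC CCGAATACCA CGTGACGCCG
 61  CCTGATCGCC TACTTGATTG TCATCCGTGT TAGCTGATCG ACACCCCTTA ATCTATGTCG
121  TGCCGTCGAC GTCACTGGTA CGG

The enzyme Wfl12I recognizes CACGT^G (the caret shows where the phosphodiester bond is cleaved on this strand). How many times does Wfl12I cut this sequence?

CACGTG occurs starting at positions 10, 49.
Wfl12I cuts at 2 sites.

2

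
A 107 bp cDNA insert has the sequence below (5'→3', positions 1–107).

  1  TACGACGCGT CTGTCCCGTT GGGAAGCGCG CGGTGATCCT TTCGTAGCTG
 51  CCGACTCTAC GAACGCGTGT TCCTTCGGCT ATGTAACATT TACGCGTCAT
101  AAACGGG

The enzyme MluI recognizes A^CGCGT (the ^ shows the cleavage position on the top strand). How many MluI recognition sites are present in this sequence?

3

ACGCGT occurs starting at positions 5, 63, 92.
MluI cuts at 3 sites.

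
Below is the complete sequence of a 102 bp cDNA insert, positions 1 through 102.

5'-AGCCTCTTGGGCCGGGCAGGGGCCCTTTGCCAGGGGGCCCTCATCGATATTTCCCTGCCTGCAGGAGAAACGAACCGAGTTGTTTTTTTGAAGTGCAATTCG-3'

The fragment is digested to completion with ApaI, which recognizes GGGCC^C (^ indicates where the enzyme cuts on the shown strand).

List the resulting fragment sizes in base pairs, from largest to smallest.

ApaI sites (GGGCCC) start at positions 20, 35.
ApaI cuts after base 5 of each site (before the last base), so after positions 24, 39.
Linear molecule, 2 cuts → 3 fragments:
  1–24 → 24 bp
  25–39 → 15 bp
  40–102 → 63 bp
Sorted largest to smallest: 63, 24, 15 bp.

63, 24, 15 bp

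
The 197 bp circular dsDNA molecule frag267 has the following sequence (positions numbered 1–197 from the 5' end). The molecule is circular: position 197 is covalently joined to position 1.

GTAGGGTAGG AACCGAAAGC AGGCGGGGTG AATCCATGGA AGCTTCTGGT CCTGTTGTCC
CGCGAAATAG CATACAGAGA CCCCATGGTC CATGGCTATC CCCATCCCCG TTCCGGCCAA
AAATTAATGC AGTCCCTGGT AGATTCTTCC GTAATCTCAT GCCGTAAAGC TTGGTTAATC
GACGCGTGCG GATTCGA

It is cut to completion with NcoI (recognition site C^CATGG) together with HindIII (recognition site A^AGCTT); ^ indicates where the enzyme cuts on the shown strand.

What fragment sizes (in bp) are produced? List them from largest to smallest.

NcoI sites (CCATGG) start at positions 34, 83, 90.
NcoI cuts after the first base of each site, so after positions 34, 83, 90.
HindIII sites (AAGCTT) start at positions 40, 167.
HindIII cuts after the first base of each site, so after positions 40, 167.
Combined cut positions: 34, 40, 83, 90, 167.
Circular molecule, 5 cuts → 5 fragments:
  35–40 → 6 bp
  41–83 → 43 bp
  84–90 → 7 bp
  91–167 → 77 bp
  168–197 then 1–34 → 30 + 34 = 64 bp
Sorted largest to smallest: 77, 64, 43, 7, 6 bp.

77, 64, 43, 7, 6 bp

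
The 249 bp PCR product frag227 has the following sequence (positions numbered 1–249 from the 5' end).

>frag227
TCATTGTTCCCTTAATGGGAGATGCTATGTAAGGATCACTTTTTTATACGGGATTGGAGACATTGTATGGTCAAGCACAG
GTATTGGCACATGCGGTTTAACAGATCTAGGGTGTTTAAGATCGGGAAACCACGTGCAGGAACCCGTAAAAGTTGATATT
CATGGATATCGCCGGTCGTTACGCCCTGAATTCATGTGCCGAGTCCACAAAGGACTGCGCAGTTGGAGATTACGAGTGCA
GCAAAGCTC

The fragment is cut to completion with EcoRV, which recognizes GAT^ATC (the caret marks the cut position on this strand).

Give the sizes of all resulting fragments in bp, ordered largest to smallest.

The EcoRV site (GATATC) starts at position 165.
EcoRV cuts after base 3 of each site, so after position 167.
Linear molecule, 1 cut → 2 fragments:
  1–167 → 167 bp
  168–249 → 82 bp
Sorted largest to smallest: 167, 82 bp.

167, 82 bp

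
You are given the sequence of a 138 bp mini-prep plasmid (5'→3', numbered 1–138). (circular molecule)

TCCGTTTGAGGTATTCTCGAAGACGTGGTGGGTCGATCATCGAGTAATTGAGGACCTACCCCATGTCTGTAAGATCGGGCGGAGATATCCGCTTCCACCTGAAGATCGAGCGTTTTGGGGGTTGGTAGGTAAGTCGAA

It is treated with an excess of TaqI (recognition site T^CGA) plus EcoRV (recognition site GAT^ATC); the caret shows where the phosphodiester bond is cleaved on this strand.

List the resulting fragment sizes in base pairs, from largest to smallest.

TaqI sites (TCGA) start at positions 17, 33, 40, 106, 134.
TaqI cuts after the first base of each site, so after positions 17, 33, 40, 106, 134.
The EcoRV site (GATATC) starts at position 84.
EcoRV cuts after base 3 of each site, so after position 86.
Combined cut positions: 17, 33, 40, 86, 106, 134.
Circular molecule, 6 cuts → 6 fragments:
  18–33 → 16 bp
  34–40 → 7 bp
  41–86 → 46 bp
  87–106 → 20 bp
  107–134 → 28 bp
  135–138 then 1–17 → 4 + 17 = 21 bp
Sorted largest to smallest: 46, 28, 21, 20, 16, 7 bp.

46, 28, 21, 20, 16, 7 bp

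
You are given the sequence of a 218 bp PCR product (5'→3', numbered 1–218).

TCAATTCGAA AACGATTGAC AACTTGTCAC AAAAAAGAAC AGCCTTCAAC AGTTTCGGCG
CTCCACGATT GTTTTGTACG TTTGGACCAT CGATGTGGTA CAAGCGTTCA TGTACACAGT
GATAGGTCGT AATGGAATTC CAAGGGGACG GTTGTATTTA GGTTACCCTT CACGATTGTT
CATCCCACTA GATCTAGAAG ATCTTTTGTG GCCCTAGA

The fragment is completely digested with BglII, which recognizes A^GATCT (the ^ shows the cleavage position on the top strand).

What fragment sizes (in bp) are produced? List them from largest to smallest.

190, 19, 9 bp

BglII sites (AGATCT) start at positions 190, 199.
BglII cuts after the first base of each site, so after positions 190, 199.
Linear molecule, 2 cuts → 3 fragments:
  1–190 → 190 bp
  191–199 → 9 bp
  200–218 → 19 bp
Sorted largest to smallest: 190, 19, 9 bp.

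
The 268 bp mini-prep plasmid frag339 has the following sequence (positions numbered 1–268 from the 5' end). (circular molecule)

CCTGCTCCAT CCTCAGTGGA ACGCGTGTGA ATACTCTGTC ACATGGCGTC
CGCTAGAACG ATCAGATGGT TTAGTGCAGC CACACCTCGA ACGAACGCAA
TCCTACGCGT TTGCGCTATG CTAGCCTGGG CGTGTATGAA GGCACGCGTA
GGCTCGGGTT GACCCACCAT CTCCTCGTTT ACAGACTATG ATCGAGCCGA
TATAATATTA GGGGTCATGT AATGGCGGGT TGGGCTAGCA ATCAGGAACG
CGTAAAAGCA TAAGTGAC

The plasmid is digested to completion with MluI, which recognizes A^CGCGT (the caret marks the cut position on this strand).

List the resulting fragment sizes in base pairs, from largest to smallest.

104, 84, 41, 39 bp

MluI sites (ACGCGT) start at positions 21, 105, 144, 248.
MluI cuts after the first base of each site, so after positions 21, 105, 144, 248.
Circular molecule, 4 cuts → 4 fragments:
  22–105 → 84 bp
  106–144 → 39 bp
  145–248 → 104 bp
  249–268 then 1–21 → 20 + 21 = 41 bp
Sorted largest to smallest: 104, 84, 41, 39 bp.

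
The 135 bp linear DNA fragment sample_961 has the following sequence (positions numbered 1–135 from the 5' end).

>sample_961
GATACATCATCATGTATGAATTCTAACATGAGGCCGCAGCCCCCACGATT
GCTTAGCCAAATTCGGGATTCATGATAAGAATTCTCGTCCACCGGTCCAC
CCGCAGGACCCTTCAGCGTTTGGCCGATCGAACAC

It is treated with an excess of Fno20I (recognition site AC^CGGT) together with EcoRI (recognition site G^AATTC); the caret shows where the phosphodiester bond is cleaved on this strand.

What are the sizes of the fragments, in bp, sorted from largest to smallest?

61, 43, 18, 13 bp

The Fno20I site (ACCGGT) starts at position 91.
Fno20I cuts after base 2 of each site, so after position 92.
EcoRI sites (GAATTC) start at positions 18, 79.
EcoRI cuts after the first base of each site, so after positions 18, 79.
Combined cut positions: 18, 79, 92.
Linear molecule, 3 cuts → 4 fragments:
  1–18 → 18 bp
  19–79 → 61 bp
  80–92 → 13 bp
  93–135 → 43 bp
Sorted largest to smallest: 61, 43, 18, 13 bp.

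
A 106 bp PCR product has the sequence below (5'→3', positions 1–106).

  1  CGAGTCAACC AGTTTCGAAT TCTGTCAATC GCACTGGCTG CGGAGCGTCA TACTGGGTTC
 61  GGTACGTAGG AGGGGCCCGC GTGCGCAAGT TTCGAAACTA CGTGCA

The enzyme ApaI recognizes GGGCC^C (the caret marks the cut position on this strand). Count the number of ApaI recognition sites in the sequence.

1

GGGCCC occurs starting at position 73.
ApaI cuts at 1 site.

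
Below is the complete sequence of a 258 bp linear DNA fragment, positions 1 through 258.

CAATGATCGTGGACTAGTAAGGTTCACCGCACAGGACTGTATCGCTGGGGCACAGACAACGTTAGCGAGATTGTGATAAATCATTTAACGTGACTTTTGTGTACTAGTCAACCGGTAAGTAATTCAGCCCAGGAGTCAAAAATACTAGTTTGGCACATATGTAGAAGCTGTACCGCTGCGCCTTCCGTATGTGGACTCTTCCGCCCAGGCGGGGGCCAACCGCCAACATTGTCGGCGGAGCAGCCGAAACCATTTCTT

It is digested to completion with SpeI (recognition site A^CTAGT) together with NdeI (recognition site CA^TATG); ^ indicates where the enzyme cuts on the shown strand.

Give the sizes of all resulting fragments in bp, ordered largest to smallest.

101, 90, 41, 13, 13 bp

SpeI sites (ACTAGT) start at positions 13, 103, 144.
SpeI cuts after the first base of each site, so after positions 13, 103, 144.
The NdeI site (CATATG) starts at position 156.
NdeI cuts after base 2 of each site, so after position 157.
Combined cut positions: 13, 103, 144, 157.
Linear molecule, 4 cuts → 5 fragments:
  1–13 → 13 bp
  14–103 → 90 bp
  104–144 → 41 bp
  145–157 → 13 bp
  158–258 → 101 bp
Sorted largest to smallest: 101, 90, 41, 13, 13 bp.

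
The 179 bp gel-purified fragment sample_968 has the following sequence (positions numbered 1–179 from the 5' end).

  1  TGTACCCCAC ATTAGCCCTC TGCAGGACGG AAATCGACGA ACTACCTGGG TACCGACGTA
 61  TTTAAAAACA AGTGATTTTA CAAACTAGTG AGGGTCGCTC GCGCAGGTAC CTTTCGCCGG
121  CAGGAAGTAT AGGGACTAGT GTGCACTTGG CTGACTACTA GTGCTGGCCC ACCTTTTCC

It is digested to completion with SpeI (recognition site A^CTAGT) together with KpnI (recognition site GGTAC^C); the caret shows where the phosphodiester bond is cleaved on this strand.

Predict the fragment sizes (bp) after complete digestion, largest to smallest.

SpeI sites (ACTAGT) start at positions 84, 135, 157.
SpeI cuts after the first base of each site, so after positions 84, 135, 157.
KpnI sites (GGTACC) start at positions 49, 106.
KpnI cuts after base 5 of each site (before the last base), so after positions 53, 110.
Combined cut positions: 53, 84, 110, 135, 157.
Linear molecule, 5 cuts → 6 fragments:
  1–53 → 53 bp
  54–84 → 31 bp
  85–110 → 26 bp
  111–135 → 25 bp
  136–157 → 22 bp
  158–179 → 22 bp
Sorted largest to smallest: 53, 31, 26, 25, 22, 22 bp.

53, 31, 26, 25, 22, 22 bp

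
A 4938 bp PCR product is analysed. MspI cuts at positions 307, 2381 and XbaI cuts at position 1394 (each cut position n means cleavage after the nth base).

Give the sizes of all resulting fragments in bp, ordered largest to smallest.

2557, 1087, 987, 307 bp

Combined cut positions (sorted): 307, 1394, 2381.
Linear molecule, 3 cuts → 4 fragments:
  307 − 0 = 307 bp
  1394 − 307 = 1087 bp
  2381 − 1394 = 987 bp
  4938 − 2381 = 2557 bp
Sorted largest to smallest: 2557, 1087, 987, 307 bp.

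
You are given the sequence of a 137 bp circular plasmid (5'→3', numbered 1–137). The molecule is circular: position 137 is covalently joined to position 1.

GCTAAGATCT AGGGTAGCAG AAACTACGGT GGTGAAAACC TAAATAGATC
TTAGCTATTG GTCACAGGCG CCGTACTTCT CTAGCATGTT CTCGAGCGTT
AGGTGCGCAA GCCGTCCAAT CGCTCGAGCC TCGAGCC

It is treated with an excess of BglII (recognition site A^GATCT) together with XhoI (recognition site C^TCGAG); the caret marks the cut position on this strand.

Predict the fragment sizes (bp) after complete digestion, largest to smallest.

45, 41, 32, 12, 7 bp

BglII sites (AGATCT) start at positions 5, 46.
BglII cuts after the first base of each site, so after positions 5, 46.
XhoI sites (CTCGAG) start at positions 91, 123, 130.
XhoI cuts after the first base of each site, so after positions 91, 123, 130.
Combined cut positions: 5, 46, 91, 123, 130.
Circular molecule, 5 cuts → 5 fragments:
  6–46 → 41 bp
  47–91 → 45 bp
  92–123 → 32 bp
  124–130 → 7 bp
  131–137 then 1–5 → 7 + 5 = 12 bp
Sorted largest to smallest: 45, 41, 32, 12, 7 bp.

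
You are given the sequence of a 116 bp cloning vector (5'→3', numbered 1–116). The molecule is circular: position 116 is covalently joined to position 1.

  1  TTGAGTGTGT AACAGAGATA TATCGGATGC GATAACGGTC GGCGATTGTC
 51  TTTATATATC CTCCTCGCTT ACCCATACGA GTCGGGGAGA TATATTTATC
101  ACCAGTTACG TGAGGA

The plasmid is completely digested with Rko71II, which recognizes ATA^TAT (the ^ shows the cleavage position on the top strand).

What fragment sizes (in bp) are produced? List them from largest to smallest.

Rko71II sites (ATATAT) start at positions 18, 54, 90.
Rko71II cuts after base 3 of each site, so after positions 20, 56, 92.
Circular molecule, 3 cuts → 3 fragments:
  21–56 → 36 bp
  57–92 → 36 bp
  93–116 then 1–20 → 24 + 20 = 44 bp
Sorted largest to smallest: 44, 36, 36 bp.

44, 36, 36 bp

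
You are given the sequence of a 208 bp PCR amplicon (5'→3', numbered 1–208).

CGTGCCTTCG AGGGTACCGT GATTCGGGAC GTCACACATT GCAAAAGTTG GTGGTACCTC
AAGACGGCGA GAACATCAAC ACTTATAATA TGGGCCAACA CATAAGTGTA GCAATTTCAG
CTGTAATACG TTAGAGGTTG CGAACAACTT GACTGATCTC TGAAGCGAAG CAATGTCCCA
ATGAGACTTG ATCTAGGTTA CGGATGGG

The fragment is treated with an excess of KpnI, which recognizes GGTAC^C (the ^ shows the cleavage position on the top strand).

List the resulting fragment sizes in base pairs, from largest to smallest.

KpnI sites (GGTACC) start at positions 13, 53.
KpnI cuts after base 5 of each site (before the last base), so after positions 17, 57.
Linear molecule, 2 cuts → 3 fragments:
  1–17 → 17 bp
  18–57 → 40 bp
  58–208 → 151 bp
Sorted largest to smallest: 151, 40, 17 bp.

151, 40, 17 bp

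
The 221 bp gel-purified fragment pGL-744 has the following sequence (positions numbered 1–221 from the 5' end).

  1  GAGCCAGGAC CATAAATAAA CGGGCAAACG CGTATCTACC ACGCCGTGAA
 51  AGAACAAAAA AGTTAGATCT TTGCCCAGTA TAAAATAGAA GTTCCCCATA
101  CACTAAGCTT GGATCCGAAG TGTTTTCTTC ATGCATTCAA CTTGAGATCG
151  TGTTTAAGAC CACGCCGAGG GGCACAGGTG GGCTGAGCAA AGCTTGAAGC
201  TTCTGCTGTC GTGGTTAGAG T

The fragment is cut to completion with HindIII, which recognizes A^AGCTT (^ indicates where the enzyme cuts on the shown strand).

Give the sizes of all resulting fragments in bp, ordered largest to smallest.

HindIII sites (AAGCTT) start at positions 105, 190, 197.
HindIII cuts after the first base of each site, so after positions 105, 190, 197.
Linear molecule, 3 cuts → 4 fragments:
  1–105 → 105 bp
  106–190 → 85 bp
  191–197 → 7 bp
  198–221 → 24 bp
Sorted largest to smallest: 105, 85, 24, 7 bp.

105, 85, 24, 7 bp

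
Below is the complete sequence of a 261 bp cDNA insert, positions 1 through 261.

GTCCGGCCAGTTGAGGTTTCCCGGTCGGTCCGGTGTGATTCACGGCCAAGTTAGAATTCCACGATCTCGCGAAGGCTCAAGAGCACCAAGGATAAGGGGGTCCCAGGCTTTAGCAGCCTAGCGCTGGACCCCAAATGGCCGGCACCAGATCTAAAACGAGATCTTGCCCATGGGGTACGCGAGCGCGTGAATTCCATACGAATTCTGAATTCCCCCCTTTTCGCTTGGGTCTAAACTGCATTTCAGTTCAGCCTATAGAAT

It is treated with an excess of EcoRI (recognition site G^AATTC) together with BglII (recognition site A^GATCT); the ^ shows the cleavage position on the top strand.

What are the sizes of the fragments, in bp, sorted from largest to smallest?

93, 54, 54, 30, 12, 11, 7 bp

EcoRI sites (GAATTC) start at positions 54, 189, 200, 207.
EcoRI cuts after the first base of each site, so after positions 54, 189, 200, 207.
BglII sites (AGATCT) start at positions 147, 159.
BglII cuts after the first base of each site, so after positions 147, 159.
Combined cut positions: 54, 147, 159, 189, 200, 207.
Linear molecule, 6 cuts → 7 fragments:
  1–54 → 54 bp
  55–147 → 93 bp
  148–159 → 12 bp
  160–189 → 30 bp
  190–200 → 11 bp
  201–207 → 7 bp
  208–261 → 54 bp
Sorted largest to smallest: 93, 54, 54, 30, 12, 11, 7 bp.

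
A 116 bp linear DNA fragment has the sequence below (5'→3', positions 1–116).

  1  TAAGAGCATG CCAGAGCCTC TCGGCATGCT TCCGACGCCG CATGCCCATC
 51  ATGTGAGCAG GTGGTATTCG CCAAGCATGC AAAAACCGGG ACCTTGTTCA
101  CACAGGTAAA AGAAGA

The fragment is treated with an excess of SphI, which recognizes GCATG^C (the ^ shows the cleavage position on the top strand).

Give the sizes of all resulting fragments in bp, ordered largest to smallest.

SphI sites (GCATGC) start at positions 6, 24, 40, 75.
SphI cuts after base 5 of each site (before the last base), so after positions 10, 28, 44, 79.
Linear molecule, 4 cuts → 5 fragments:
  1–10 → 10 bp
  11–28 → 18 bp
  29–44 → 16 bp
  45–79 → 35 bp
  80–116 → 37 bp
Sorted largest to smallest: 37, 35, 18, 16, 10 bp.

37, 35, 18, 16, 10 bp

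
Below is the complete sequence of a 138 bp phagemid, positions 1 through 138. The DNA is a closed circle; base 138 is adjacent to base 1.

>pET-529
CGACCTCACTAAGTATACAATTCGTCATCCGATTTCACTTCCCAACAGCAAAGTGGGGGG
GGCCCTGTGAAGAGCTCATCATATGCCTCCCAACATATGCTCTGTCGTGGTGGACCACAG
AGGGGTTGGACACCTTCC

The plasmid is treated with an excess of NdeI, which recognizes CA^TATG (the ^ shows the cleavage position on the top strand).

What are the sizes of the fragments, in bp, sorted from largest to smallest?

NdeI sites (CATATG) start at positions 80, 94.
NdeI cuts after base 2 of each site, so after positions 81, 95.
Circular molecule, 2 cuts → 2 fragments:
  82–95 → 14 bp
  96–138 then 1–81 → 43 + 81 = 124 bp
Sorted largest to smallest: 124, 14 bp.

124, 14 bp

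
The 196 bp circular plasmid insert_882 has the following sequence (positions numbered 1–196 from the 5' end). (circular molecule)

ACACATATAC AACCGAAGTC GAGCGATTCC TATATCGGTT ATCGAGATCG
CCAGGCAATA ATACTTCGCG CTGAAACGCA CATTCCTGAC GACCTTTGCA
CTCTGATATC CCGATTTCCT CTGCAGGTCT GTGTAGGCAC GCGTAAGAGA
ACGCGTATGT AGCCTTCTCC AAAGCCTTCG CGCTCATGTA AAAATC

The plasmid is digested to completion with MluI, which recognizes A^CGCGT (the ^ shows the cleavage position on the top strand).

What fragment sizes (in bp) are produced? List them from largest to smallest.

184, 12 bp

MluI sites (ACGCGT) start at positions 139, 151.
MluI cuts after the first base of each site, so after positions 139, 151.
Circular molecule, 2 cuts → 2 fragments:
  140–151 → 12 bp
  152–196 then 1–139 → 45 + 139 = 184 bp
Sorted largest to smallest: 184, 12 bp.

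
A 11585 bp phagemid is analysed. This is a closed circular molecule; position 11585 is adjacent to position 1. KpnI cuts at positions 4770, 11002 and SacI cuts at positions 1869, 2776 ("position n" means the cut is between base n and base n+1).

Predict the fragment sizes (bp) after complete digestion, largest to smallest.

6232, 2452, 1994, 907 bp

Combined cut positions (sorted): 1869, 2776, 4770, 11002.
Circular molecule, 4 cuts → 4 fragments:
  2776 − 1869 = 907 bp
  4770 − 2776 = 1994 bp
  11002 − 4770 = 6232 bp
  wrap: 11585 − 11002 + 1869 = 2452 bp
Sorted largest to smallest: 6232, 2452, 1994, 907 bp.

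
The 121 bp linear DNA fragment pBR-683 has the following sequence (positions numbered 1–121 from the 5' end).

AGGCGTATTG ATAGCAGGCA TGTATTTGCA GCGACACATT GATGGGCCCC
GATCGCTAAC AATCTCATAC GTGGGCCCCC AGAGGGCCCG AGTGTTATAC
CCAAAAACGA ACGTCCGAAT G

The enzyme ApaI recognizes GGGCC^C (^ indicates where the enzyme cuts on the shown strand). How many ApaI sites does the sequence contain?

GGGCCC occurs starting at positions 44, 73, 84.
ApaI cuts at 3 sites.

3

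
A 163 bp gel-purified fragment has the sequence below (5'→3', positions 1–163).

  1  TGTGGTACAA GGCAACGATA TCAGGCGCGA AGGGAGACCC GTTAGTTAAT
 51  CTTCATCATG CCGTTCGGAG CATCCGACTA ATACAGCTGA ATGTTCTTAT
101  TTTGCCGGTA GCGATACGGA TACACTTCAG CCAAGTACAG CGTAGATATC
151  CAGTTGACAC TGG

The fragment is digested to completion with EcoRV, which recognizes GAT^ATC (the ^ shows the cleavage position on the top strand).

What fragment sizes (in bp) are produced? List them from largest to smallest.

128, 19, 16 bp

EcoRV sites (GATATC) start at positions 17, 145.
EcoRV cuts after base 3 of each site, so after positions 19, 147.
Linear molecule, 2 cuts → 3 fragments:
  1–19 → 19 bp
  20–147 → 128 bp
  148–163 → 16 bp
Sorted largest to smallest: 128, 19, 16 bp.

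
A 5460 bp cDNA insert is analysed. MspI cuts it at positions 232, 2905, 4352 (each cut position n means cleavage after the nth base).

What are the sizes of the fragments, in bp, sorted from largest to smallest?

2673, 1447, 1108, 232 bp

Linear molecule, 3 cuts → 4 fragments:
  232 − 0 = 232 bp
  2905 − 232 = 2673 bp
  4352 − 2905 = 1447 bp
  5460 − 4352 = 1108 bp
Sorted largest to smallest: 2673, 1447, 1108, 232 bp.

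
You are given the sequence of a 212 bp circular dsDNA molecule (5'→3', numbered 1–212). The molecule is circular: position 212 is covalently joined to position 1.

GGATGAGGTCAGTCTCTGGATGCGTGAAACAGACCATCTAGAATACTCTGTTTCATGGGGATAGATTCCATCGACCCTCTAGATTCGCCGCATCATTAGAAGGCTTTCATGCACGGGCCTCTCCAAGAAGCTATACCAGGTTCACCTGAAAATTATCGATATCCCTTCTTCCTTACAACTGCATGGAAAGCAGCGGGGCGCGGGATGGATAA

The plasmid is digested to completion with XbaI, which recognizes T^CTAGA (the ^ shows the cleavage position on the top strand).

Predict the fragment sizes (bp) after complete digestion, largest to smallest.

171, 41 bp

XbaI sites (TCTAGA) start at positions 37, 78.
XbaI cuts after the first base of each site, so after positions 37, 78.
Circular molecule, 2 cuts → 2 fragments:
  38–78 → 41 bp
  79–212 then 1–37 → 134 + 37 = 171 bp
Sorted largest to smallest: 171, 41 bp.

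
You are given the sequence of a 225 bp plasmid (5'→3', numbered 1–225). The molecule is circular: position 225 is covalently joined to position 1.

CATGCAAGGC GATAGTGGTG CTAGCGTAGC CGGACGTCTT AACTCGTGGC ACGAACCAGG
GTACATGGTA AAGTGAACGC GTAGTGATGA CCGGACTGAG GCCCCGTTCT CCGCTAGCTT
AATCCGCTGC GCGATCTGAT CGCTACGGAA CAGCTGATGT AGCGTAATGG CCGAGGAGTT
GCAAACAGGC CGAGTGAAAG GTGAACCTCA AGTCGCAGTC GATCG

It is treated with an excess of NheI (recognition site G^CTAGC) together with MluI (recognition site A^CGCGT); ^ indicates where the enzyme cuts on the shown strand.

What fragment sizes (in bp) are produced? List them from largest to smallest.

NheI sites (GCTAGC) start at positions 20, 113.
NheI cuts after the first base of each site, so after positions 20, 113.
The MluI site (ACGCGT) starts at position 77.
MluI cuts after the first base of each site, so after position 77.
Combined cut positions: 20, 77, 113.
Circular molecule, 3 cuts → 3 fragments:
  21–77 → 57 bp
  78–113 → 36 bp
  114–225 then 1–20 → 112 + 20 = 132 bp
Sorted largest to smallest: 132, 57, 36 bp.

132, 57, 36 bp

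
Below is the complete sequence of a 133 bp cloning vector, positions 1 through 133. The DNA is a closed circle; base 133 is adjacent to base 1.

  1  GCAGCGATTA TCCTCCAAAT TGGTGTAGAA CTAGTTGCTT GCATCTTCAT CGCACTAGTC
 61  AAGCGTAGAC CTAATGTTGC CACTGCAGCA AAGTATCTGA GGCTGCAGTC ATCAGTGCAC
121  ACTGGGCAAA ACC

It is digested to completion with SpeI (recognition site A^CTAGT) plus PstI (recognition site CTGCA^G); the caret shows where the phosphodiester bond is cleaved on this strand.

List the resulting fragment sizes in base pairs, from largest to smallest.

56, 33, 24, 20 bp

SpeI sites (ACTAGT) start at positions 30, 54.
SpeI cuts after the first base of each site, so after positions 30, 54.
PstI sites (CTGCAG) start at positions 83, 103.
PstI cuts after base 5 of each site (before the last base), so after positions 87, 107.
Combined cut positions: 30, 54, 87, 107.
Circular molecule, 4 cuts → 4 fragments:
  31–54 → 24 bp
  55–87 → 33 bp
  88–107 → 20 bp
  108–133 then 1–30 → 26 + 30 = 56 bp
Sorted largest to smallest: 56, 33, 24, 20 bp.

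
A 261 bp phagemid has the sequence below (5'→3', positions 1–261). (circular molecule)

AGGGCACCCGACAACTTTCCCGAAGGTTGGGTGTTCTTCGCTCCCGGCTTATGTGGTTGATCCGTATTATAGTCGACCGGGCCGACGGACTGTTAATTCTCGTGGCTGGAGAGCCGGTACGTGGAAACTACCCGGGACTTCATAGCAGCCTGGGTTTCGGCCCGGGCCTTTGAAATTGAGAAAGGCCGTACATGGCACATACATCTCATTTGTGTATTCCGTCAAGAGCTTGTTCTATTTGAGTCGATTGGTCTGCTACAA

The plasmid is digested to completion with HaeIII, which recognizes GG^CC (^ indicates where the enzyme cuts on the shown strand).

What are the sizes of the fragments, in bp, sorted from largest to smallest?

157, 79, 19, 6 bp

HaeIII sites (GGCC) start at positions 80, 159, 165, 184.
HaeIII cuts after base 2 of each site, so after positions 81, 160, 166, 185.
Circular molecule, 4 cuts → 4 fragments:
  82–160 → 79 bp
  161–166 → 6 bp
  167–185 → 19 bp
  186–261 then 1–81 → 76 + 81 = 157 bp
Sorted largest to smallest: 157, 79, 19, 6 bp.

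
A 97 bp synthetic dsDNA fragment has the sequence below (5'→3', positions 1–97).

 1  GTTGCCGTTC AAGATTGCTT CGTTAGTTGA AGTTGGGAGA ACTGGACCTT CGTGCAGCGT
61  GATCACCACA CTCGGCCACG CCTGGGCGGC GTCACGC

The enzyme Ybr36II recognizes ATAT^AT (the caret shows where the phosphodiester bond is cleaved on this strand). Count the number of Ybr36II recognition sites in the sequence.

0

No occurrence of ATATAT is present in the sequence.
Ybr36II does not cut: 0 sites.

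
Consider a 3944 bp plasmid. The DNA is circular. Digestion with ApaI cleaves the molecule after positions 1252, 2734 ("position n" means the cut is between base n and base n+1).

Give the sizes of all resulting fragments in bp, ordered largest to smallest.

2462, 1482 bp

Circular molecule, 2 cuts → 2 fragments:
  2734 − 1252 = 1482 bp
  wrap: 3944 − 2734 + 1252 = 2462 bp
Sorted largest to smallest: 2462, 1482 bp.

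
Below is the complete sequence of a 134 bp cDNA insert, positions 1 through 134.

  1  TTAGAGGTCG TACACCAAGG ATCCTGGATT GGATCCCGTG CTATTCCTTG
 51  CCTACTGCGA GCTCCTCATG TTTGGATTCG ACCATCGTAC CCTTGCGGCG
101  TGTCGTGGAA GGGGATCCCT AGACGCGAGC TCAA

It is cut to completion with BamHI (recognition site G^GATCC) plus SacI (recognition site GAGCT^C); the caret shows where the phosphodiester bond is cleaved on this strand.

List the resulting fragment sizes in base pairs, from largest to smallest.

BamHI sites (GGATCC) start at positions 19, 31, 113.
BamHI cuts after the first base of each site, so after positions 19, 31, 113.
SacI sites (GAGCTC) start at positions 59, 127.
SacI cuts after base 5 of each site (before the last base), so after positions 63, 131.
Combined cut positions: 19, 31, 63, 113, 131.
Linear molecule, 5 cuts → 6 fragments:
  1–19 → 19 bp
  20–31 → 12 bp
  32–63 → 32 bp
  64–113 → 50 bp
  114–131 → 18 bp
  132–134 → 3 bp
Sorted largest to smallest: 50, 32, 19, 18, 12, 3 bp.

50, 32, 19, 18, 12, 3 bp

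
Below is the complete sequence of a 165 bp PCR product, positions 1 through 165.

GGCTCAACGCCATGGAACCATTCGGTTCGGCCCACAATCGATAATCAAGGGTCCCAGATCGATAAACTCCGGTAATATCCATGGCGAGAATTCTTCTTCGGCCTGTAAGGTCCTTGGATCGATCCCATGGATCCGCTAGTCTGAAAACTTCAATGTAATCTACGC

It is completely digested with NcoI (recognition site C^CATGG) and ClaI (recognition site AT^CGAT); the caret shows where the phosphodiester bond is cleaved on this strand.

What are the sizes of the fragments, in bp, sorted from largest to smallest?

40, 40, 28, 21, 20, 10, 6 bp

NcoI sites (CCATGG) start at positions 10, 79, 125.
NcoI cuts after the first base of each site, so after positions 10, 79, 125.
ClaI sites (ATCGAT) start at positions 37, 58, 118.
ClaI cuts after base 2 of each site, so after positions 38, 59, 119.
Combined cut positions: 10, 38, 59, 79, 119, 125.
Linear molecule, 6 cuts → 7 fragments:
  1–10 → 10 bp
  11–38 → 28 bp
  39–59 → 21 bp
  60–79 → 20 bp
  80–119 → 40 bp
  120–125 → 6 bp
  126–165 → 40 bp
Sorted largest to smallest: 40, 40, 28, 21, 20, 10, 6 bp.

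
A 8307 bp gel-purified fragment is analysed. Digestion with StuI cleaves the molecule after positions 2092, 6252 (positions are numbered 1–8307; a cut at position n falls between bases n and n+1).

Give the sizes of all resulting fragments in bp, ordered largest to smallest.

4160, 2092, 2055 bp

Linear molecule, 2 cuts → 3 fragments:
  2092 − 0 = 2092 bp
  6252 − 2092 = 4160 bp
  8307 − 6252 = 2055 bp
Sorted largest to smallest: 4160, 2092, 2055 bp.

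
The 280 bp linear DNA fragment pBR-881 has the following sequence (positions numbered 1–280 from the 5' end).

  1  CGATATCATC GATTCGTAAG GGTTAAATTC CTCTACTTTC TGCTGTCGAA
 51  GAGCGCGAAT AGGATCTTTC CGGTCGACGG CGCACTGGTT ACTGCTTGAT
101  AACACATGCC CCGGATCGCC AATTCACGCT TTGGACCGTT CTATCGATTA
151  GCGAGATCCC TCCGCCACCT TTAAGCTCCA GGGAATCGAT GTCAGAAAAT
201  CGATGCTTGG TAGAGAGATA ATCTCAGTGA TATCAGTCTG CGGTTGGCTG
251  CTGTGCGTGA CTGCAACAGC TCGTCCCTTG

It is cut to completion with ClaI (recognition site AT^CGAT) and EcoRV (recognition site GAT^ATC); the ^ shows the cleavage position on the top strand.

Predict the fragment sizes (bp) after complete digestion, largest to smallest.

ClaI sites (ATCGAT) start at positions 8, 143, 185, 199.
ClaI cuts after base 2 of each site, so after positions 9, 144, 186, 200.
EcoRV sites (GATATC) start at positions 2, 229.
EcoRV cuts after base 3 of each site, so after positions 4, 231.
Combined cut positions: 4, 9, 144, 186, 200, 231.
Linear molecule, 6 cuts → 7 fragments:
  1–4 → 4 bp
  5–9 → 5 bp
  10–144 → 135 bp
  145–186 → 42 bp
  187–200 → 14 bp
  201–231 → 31 bp
  232–280 → 49 bp
Sorted largest to smallest: 135, 49, 42, 31, 14, 5, 4 bp.

135, 49, 42, 31, 14, 5, 4 bp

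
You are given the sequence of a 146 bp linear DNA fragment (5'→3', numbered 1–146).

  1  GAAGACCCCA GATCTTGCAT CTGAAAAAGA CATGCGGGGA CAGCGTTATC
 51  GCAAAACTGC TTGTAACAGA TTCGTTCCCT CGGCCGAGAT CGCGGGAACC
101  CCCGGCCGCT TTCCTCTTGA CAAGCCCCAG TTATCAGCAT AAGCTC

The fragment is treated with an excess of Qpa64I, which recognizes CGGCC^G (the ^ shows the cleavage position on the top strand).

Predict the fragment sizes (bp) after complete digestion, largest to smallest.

Qpa64I sites (CGGCCG) start at positions 81, 103.
Qpa64I cuts after base 5 of each site (before the last base), so after positions 85, 107.
Linear molecule, 2 cuts → 3 fragments:
  1–85 → 85 bp
  86–107 → 22 bp
  108–146 → 39 bp
Sorted largest to smallest: 85, 39, 22 bp.

85, 39, 22 bp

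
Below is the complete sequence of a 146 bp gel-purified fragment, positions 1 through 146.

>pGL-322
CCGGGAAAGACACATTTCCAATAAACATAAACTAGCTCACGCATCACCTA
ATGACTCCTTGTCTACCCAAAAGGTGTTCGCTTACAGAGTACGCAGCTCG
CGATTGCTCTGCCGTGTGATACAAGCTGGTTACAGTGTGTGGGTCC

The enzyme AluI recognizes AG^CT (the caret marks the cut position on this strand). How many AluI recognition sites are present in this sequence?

AGCT occurs starting at positions 34, 95, 124.
AluI cuts at 3 sites.

3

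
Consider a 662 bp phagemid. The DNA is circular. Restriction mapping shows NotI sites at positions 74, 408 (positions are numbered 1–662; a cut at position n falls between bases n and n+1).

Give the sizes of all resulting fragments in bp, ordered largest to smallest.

334, 328 bp

Circular molecule, 2 cuts → 2 fragments:
  408 − 74 = 334 bp
  wrap: 662 − 408 + 74 = 328 bp
Sorted largest to smallest: 334, 328 bp.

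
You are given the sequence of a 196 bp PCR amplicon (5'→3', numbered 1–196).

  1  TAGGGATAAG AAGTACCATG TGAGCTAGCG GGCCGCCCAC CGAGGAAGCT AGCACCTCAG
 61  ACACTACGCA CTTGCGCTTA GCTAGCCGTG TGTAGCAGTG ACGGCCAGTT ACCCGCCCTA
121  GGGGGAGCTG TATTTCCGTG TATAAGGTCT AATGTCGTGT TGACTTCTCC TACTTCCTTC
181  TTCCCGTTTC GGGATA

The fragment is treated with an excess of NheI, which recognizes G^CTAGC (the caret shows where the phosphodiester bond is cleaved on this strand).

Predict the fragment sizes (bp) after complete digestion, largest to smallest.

NheI sites (GCTAGC) start at positions 24, 48, 81.
NheI cuts after the first base of each site, so after positions 24, 48, 81.
Linear molecule, 3 cuts → 4 fragments:
  1–24 → 24 bp
  25–48 → 24 bp
  49–81 → 33 bp
  82–196 → 115 bp
Sorted largest to smallest: 115, 33, 24, 24 bp.

115, 33, 24, 24 bp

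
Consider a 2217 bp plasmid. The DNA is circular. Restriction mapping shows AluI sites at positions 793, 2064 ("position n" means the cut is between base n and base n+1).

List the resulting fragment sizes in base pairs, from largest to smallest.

Circular molecule, 2 cuts → 2 fragments:
  2064 − 793 = 1271 bp
  wrap: 2217 − 2064 + 793 = 946 bp
Sorted largest to smallest: 1271, 946 bp.

1271, 946 bp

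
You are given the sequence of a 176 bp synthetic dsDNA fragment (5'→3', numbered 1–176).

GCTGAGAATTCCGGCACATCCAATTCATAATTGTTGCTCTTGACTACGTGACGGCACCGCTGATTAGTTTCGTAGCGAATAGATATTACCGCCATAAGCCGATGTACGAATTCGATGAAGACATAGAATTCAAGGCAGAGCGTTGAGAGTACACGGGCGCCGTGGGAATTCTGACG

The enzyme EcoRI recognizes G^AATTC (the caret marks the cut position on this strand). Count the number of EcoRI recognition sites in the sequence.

4

GAATTC occurs starting at positions 6, 108, 126, 166.
EcoRI cuts at 4 sites.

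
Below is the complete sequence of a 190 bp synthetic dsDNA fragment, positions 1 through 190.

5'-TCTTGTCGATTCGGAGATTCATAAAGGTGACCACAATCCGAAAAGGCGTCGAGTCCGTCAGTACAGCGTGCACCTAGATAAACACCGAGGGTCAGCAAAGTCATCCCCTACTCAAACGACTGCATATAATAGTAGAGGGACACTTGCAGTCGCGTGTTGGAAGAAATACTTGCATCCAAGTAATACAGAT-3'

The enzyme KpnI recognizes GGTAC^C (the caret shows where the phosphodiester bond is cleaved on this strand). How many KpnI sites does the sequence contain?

No occurrence of GGTACC is present in the sequence.
KpnI does not cut: 0 sites.

0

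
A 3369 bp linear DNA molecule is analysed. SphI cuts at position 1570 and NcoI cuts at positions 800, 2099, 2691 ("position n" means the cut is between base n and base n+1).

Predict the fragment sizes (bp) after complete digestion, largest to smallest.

Combined cut positions (sorted): 800, 1570, 2099, 2691.
Linear molecule, 4 cuts → 5 fragments:
  800 − 0 = 800 bp
  1570 − 800 = 770 bp
  2099 − 1570 = 529 bp
  2691 − 2099 = 592 bp
  3369 − 2691 = 678 bp
Sorted largest to smallest: 800, 770, 678, 592, 529 bp.

800, 770, 678, 592, 529 bp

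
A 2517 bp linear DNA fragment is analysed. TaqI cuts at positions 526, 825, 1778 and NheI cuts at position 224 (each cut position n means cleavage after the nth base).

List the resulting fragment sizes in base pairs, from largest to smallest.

953, 739, 302, 299, 224 bp

Combined cut positions (sorted): 224, 526, 825, 1778.
Linear molecule, 4 cuts → 5 fragments:
  224 − 0 = 224 bp
  526 − 224 = 302 bp
  825 − 526 = 299 bp
  1778 − 825 = 953 bp
  2517 − 1778 = 739 bp
Sorted largest to smallest: 953, 739, 302, 299, 224 bp.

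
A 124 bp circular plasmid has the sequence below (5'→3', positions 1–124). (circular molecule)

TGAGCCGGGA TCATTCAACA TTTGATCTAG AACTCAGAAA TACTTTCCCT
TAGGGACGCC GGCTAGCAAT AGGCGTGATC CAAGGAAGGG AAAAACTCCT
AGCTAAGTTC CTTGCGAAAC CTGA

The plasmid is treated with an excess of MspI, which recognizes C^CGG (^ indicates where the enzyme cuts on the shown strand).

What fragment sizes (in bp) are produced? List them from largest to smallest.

70, 54 bp

MspI sites (CCGG) start at positions 5, 59.
MspI cuts after the first base of each site, so after positions 5, 59.
Circular molecule, 2 cuts → 2 fragments:
  6–59 → 54 bp
  60–124 then 1–5 → 65 + 5 = 70 bp
Sorted largest to smallest: 70, 54 bp.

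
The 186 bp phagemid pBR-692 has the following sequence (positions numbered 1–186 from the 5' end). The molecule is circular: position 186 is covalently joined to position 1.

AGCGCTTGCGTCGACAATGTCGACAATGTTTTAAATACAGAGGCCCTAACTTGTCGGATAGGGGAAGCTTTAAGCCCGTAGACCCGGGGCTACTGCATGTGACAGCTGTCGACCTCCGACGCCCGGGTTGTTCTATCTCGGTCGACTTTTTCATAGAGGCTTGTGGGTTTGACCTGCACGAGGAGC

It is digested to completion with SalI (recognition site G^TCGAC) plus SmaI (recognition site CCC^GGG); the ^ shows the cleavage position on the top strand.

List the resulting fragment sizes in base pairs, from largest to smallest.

SalI sites (GTCGAC) start at positions 10, 19, 108, 141.
SalI cuts after the first base of each site, so after positions 10, 19, 108, 141.
SmaI sites (CCCGGG) start at positions 83, 122.
SmaI cuts after base 3 of each site, so after positions 85, 124.
Combined cut positions: 10, 19, 85, 108, 124, 141.
Circular molecule, 6 cuts → 6 fragments:
  11–19 → 9 bp
  20–85 → 66 bp
  86–108 → 23 bp
  109–124 → 16 bp
  125–141 → 17 bp
  142–186 then 1–10 → 45 + 10 = 55 bp
Sorted largest to smallest: 66, 55, 23, 17, 16, 9 bp.

66, 55, 23, 17, 16, 9 bp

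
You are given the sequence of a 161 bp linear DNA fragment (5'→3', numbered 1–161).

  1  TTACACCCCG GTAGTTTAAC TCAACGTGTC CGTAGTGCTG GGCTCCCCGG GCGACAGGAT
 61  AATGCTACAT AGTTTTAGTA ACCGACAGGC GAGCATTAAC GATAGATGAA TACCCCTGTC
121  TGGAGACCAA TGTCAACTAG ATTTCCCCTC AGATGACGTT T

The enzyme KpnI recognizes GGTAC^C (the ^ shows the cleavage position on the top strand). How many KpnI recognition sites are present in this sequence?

No occurrence of GGTACC is present in the sequence.
KpnI does not cut: 0 sites.

0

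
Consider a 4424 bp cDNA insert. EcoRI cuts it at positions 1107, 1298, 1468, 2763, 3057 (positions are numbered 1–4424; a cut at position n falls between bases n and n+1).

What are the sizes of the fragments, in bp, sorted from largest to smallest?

1367, 1295, 1107, 294, 191, 170 bp

Linear molecule, 5 cuts → 6 fragments:
  1107 − 0 = 1107 bp
  1298 − 1107 = 191 bp
  1468 − 1298 = 170 bp
  2763 − 1468 = 1295 bp
  3057 − 2763 = 294 bp
  4424 − 3057 = 1367 bp
Sorted largest to smallest: 1367, 1295, 1107, 294, 191, 170 bp.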